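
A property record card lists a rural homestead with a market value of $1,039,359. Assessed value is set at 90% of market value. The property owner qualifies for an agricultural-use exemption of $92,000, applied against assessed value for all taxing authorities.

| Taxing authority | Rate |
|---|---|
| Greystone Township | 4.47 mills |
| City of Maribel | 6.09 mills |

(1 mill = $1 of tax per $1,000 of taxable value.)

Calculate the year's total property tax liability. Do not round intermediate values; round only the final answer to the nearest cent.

Assessed value = $1,039,359 × 0.9 = $935,423.1
Taxable value = $935,423.1 − $92,000 = $843,423.1
Greystone Township: $843,423.1 × 0.00447 = $3,770.101257
City of Maribel: $843,423.1 × 0.00609 = $5,136.446679
Total = $3,770.101257 + $5,136.446679 = $8,906.547936

$8,906.55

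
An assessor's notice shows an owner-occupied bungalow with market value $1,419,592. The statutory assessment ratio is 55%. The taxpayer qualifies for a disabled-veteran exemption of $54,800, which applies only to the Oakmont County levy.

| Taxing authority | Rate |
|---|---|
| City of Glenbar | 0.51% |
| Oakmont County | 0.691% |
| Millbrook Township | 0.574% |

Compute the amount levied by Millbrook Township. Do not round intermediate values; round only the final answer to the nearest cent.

$4,481.65

Assessed value = $1,419,592 × 0.55 = $780,775.6
Millbrook Township taxable value = $780,775.6 (exemption does not apply)
Millbrook Township levy = $780,775.6 × 0.00574 = $4,481.651944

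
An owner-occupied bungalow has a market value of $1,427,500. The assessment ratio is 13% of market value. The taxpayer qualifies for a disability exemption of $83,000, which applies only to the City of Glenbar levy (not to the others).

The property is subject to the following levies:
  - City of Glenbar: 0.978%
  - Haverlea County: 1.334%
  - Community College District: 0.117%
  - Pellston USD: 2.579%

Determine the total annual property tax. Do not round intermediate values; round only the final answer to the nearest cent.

$8,481.86

Assessed value = $1,427,500 × 0.13 = $185,575
City of Glenbar: ($185,575 − $83,000) × 0.00978 = $102,575 × 0.00978 = $1,003.1835
Haverlea County: $185,575 × 0.01334 = $2,475.5705
Community College District: $185,575 × 0.00117 = $217.12275
Pellston USD: $185,575 × 0.02579 = $4,785.97925
Total = $8,481.856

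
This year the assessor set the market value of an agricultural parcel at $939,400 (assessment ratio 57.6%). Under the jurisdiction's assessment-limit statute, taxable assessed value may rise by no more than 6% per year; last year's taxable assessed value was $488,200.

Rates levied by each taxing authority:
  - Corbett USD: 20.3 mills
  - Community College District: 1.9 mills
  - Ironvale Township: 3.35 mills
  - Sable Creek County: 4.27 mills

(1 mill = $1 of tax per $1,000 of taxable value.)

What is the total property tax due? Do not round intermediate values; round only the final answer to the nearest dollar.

$15,432

Uncapped assessed value = $939,400 × 0.576 = $541,094.4
Cap limit = $488,200 × 1.06 = $517,492
Taxable assessed value = min($541,094.4, $517,492) = $517,492 (cap binds)
Corbett USD: $517,492 × 0.0203 = $10,505.0876
Community College District: $517,492 × 0.0019 = $983.2348
Ironvale Township: $517,492 × 0.00335 = $1,733.5982
Sable Creek County: $517,492 × 0.00427 = $2,209.69084
Total = $15,431.61144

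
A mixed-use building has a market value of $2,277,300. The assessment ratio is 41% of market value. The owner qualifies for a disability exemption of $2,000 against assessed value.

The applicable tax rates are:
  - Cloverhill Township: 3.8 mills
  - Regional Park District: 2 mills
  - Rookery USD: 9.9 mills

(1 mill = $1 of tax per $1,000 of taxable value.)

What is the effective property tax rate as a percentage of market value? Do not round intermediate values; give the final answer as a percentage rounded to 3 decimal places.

Assessed value = $2,277,300 × 0.41 = $933,693
Taxable value = $933,693 − $2,000 = $931,693
Cloverhill Township: $931,693 × 0.0038 = $3,540.4334
Regional Park District: $931,693 × 0.002 = $1,863.386
Rookery USD: $931,693 × 0.0099 = $9,223.7607
Total tax = $14,627.5801
Effective rate = $14,627.5801 ÷ $2,277,300 = 0.642% of market value

0.642%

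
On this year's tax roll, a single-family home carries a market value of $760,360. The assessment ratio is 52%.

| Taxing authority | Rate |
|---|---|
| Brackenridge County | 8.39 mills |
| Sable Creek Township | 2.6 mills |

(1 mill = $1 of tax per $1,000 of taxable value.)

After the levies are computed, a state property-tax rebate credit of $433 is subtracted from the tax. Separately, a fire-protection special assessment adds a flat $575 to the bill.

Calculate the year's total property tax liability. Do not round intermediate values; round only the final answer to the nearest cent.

$4,487.31

Assessed value = $760,360 × 0.52 = $395,387.2
Brackenridge County: $395,387.2 × 0.00839 = $3,317.298608
Sable Creek Township: $395,387.2 × 0.0026 = $1,028.00672
Levies subtotal = $4,345.305328
After credit = $4,345.305328 − $433 = $3,912.305328
Total = $3,912.305328 + $575 = $4,487.305328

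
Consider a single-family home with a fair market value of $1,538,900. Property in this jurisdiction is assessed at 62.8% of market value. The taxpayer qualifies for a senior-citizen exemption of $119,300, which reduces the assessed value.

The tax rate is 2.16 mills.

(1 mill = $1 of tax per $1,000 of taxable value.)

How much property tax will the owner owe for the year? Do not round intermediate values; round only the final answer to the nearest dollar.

Assessed value = $1,538,900 × 0.628 = $966,429.2
Taxable value = $966,429.2 − $119,300 = $847,129.2
Tax = $847,129.2 × 0.00216 = $1,829.799072

$1,830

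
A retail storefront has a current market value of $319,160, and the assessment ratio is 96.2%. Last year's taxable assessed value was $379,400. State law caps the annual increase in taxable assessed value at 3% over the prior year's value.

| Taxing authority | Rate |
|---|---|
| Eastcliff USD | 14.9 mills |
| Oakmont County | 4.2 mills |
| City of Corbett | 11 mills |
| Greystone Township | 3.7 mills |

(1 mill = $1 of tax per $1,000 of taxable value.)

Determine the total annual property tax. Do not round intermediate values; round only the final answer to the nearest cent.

Uncapped assessed value = $319,160 × 0.962 = $307,031.92
Cap limit = $379,400 × 1.03 = $390,782
Taxable assessed value = min($307,031.92, $390,782) = $307,031.92 (cap does not bind)
Eastcliff USD: $307,031.92 × 0.0149 = $4,574.775608
Oakmont County: $307,031.92 × 0.0042 = $1,289.534064
City of Corbett: $307,031.92 × 0.011 = $3,377.35112
Greystone Township: $307,031.92 × 0.0037 = $1,136.018104
Total = $10,377.678896

$10,377.68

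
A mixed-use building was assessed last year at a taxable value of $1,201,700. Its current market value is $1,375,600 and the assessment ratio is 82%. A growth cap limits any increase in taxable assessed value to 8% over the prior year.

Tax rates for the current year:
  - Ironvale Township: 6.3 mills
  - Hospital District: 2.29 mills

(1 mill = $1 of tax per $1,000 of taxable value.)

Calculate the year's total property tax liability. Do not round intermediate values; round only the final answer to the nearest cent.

Uncapped assessed value = $1,375,600 × 0.82 = $1,127,992
Cap limit = $1,201,700 × 1.08 = $1,297,836
Taxable assessed value = min($1,127,992, $1,297,836) = $1,127,992 (cap does not bind)
Ironvale Township: $1,127,992 × 0.0063 = $7,106.3496
Hospital District: $1,127,992 × 0.00229 = $2,583.10168
Total = $9,689.45128

$9,689.45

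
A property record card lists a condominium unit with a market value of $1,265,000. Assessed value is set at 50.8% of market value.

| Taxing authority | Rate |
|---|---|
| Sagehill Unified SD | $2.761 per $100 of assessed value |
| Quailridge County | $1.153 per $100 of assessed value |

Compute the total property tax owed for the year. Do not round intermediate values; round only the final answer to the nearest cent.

$25,152.15

Assessed value = $1,265,000 × 0.508 = $642,620
Sagehill Unified SD: $642,620 × 0.02761 = $17,742.7382
Quailridge County: $642,620 × 0.01153 = $7,409.4086
Total = $17,742.7382 + $7,409.4086 = $25,152.1468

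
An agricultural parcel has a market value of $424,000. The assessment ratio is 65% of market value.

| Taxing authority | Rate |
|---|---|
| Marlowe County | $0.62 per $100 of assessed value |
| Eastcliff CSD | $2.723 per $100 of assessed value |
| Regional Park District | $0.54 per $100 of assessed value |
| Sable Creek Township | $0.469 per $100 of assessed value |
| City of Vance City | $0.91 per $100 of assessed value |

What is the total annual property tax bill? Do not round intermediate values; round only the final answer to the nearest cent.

Assessed value = $424,000 × 0.65 = $275,600
Marlowe County: $275,600 × 0.0062 = $1,708.72
Eastcliff CSD: $275,600 × 0.02723 = $7,504.588
Regional Park District: $275,600 × 0.0054 = $1,488.24
Sable Creek Township: $275,600 × 0.00469 = $1,292.564
City of Vance City: $275,600 × 0.0091 = $2,507.96
Total = $1,708.72 + $7,504.588 + $1,488.24 + $1,292.564 + $2,507.96 = $14,502.072

$14,502.07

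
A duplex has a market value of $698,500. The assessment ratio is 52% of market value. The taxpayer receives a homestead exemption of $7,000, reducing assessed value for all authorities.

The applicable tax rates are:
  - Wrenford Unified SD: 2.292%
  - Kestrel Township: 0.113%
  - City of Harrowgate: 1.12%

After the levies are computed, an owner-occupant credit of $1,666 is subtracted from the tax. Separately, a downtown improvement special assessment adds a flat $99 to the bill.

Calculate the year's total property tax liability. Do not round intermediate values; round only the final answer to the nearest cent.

$10,989.76

Assessed value = $698,500 × 0.52 = $363,220
Taxable value = $363,220 − $7,000 = $356,220
Wrenford Unified SD: $356,220 × 0.02292 = $8,164.5624
Kestrel Township: $356,220 × 0.00113 = $402.5286
City of Harrowgate: $356,220 × 0.0112 = $3,989.664
Levies subtotal = $12,556.755
After credit = $12,556.755 − $1,666 = $10,890.755
Total = $10,890.755 + $99 = $10,989.755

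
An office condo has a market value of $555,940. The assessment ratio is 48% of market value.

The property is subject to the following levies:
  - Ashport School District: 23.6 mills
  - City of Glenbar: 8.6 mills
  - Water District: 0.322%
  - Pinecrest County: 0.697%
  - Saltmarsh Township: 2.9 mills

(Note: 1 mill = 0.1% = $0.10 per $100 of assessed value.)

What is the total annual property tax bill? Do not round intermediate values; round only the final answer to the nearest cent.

Assessed value = $555,940 × 0.48 = $266,851.2
Ashport School District: $266,851.2 × 0.0236 = $6,297.68832
City of Glenbar: $266,851.2 × 0.0086 = $2,294.92032
Water District: $266,851.2 × 0.00322 = $859.260864
Pinecrest County: $266,851.2 × 0.00697 = $1,859.952864
Saltmarsh Township: $266,851.2 × 0.0029 = $773.86848
Total = $12,085.690848

$12,085.69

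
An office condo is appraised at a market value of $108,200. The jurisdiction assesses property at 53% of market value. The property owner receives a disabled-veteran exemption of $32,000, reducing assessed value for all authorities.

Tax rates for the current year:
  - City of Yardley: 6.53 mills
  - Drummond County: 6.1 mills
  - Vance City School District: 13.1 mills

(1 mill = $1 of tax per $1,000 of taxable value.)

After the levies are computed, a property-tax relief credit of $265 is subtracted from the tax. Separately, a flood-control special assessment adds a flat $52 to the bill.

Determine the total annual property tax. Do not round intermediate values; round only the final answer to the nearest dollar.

$439

Assessed value = $108,200 × 0.53 = $57,346
Taxable value = $57,346 − $32,000 = $25,346
City of Yardley: $25,346 × 0.00653 = $165.50938
Drummond County: $25,346 × 0.0061 = $154.6106
Vance City School District: $25,346 × 0.0131 = $332.0326
Levies subtotal = $652.15258
After credit = $652.15258 − $265 = $387.15258
Total = $387.15258 + $52 = $439.15258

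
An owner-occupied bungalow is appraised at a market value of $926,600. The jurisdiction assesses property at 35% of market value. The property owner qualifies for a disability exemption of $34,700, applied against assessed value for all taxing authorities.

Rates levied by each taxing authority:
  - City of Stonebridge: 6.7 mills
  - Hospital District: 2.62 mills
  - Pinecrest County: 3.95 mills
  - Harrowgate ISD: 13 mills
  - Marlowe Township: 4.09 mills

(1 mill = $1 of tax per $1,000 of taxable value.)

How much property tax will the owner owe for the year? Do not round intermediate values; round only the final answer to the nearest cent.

Assessed value = $926,600 × 0.35 = $324,310
Taxable value = $324,310 − $34,700 = $289,610
City of Stonebridge: $289,610 × 0.0067 = $1,940.387
Hospital District: $289,610 × 0.00262 = $758.7782
Pinecrest County: $289,610 × 0.00395 = $1,143.9595
Harrowgate ISD: $289,610 × 0.013 = $3,764.93
Marlowe Township: $289,610 × 0.00409 = $1,184.5049
Total = $1,940.387 + $758.7782 + $1,143.9595 + $3,764.93 + $1,184.5049 = $8,792.5596

$8,792.56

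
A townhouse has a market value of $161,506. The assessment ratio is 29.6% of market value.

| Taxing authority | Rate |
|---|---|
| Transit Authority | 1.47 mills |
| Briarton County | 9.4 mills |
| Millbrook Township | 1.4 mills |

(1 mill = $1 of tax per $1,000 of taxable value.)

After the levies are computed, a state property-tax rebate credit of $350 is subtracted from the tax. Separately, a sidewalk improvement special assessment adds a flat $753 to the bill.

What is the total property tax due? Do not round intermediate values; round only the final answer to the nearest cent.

Assessed value = $161,506 × 0.296 = $47,805.776
Transit Authority: $47,805.776 × 0.00147 = $70.27449072
Briarton County: $47,805.776 × 0.0094 = $449.3742944
Millbrook Township: $47,805.776 × 0.0014 = $66.9280864
Levies subtotal = $586.57687152
After credit = $586.57687152 − $350 = $236.57687152
Total = $236.57687152 + $753 = $989.57687152

$989.58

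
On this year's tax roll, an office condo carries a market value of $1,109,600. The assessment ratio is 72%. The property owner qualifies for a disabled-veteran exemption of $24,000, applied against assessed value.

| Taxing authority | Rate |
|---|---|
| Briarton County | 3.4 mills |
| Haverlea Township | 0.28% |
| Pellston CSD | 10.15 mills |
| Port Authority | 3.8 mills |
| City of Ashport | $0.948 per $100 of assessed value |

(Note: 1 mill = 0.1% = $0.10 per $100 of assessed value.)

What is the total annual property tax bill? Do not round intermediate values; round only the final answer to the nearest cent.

$22,960.64

Assessed value = $1,109,600 × 0.72 = $798,912
Taxable value = $798,912 − $24,000 = $774,912
Briarton County: $774,912 × 0.0034 = $2,634.7008
Haverlea Township: $774,912 × 0.0028 = $2,169.7536
Pellston CSD: $774,912 × 0.01015 = $7,865.3568
Port Authority: $774,912 × 0.0038 = $2,944.6656
City of Ashport: $774,912 × 0.00948 = $7,346.16576
Total = $22,960.64256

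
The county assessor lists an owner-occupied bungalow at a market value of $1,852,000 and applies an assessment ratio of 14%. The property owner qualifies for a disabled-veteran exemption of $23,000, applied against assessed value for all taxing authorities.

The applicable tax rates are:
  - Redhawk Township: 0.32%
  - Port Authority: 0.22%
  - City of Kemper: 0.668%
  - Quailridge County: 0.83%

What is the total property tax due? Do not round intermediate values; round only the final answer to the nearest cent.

Assessed value = $1,852,000 × 0.14 = $259,280
Taxable value = $259,280 − $23,000 = $236,280
Redhawk Township: $236,280 × 0.0032 = $756.096
Port Authority: $236,280 × 0.0022 = $519.816
City of Kemper: $236,280 × 0.00668 = $1,578.3504
Quailridge County: $236,280 × 0.0083 = $1,961.124
Total = $756.096 + $519.816 + $1,578.3504 + $1,961.124 = $4,815.3864

$4,815.39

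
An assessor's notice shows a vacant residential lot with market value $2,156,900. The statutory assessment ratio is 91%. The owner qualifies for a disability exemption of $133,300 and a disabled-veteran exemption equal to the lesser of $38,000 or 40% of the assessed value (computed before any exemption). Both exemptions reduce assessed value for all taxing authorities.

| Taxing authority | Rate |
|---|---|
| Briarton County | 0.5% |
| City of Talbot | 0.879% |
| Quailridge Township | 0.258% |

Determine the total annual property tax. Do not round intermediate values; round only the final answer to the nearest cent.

$29,326.51

Assessed value = $2,156,900 × 0.91 = $1,962,779
Disabled-veteran exemption = min($38,000, 40% × $1,962,779) = min($38,000, $785,111.6) = $38,000 (dollar cap binds)
Taxable value = $1,962,779 − $133,300 − $38,000 = $1,791,479
Briarton County: $1,791,479 × 0.005 = $8,957.395
City of Talbot: $1,791,479 × 0.00879 = $15,747.10041
Quailridge Township: $1,791,479 × 0.00258 = $4,622.01582
Total = $29,326.51123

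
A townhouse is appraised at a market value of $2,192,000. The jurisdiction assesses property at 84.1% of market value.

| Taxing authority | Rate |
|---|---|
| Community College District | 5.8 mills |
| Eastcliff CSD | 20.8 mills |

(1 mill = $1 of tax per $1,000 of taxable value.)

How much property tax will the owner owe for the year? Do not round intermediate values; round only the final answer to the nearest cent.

Assessed value = $2,192,000 × 0.841 = $1,843,472
Community College District: $1,843,472 × 0.0058 = $10,692.1376
Eastcliff CSD: $1,843,472 × 0.0208 = $38,344.2176
Total = $10,692.1376 + $38,344.2176 = $49,036.3552

$49,036.36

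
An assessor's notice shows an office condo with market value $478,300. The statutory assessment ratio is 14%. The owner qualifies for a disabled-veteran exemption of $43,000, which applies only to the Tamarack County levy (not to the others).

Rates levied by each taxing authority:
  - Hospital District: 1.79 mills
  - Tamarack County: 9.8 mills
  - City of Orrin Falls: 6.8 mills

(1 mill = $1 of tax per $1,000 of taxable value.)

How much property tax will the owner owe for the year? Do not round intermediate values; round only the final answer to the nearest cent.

$810.03

Assessed value = $478,300 × 0.14 = $66,962
Hospital District: $66,962 × 0.00179 = $119.86198
Tamarack County: ($66,962 − $43,000) × 0.0098 = $23,962 × 0.0098 = $234.8276
City of Orrin Falls: $66,962 × 0.0068 = $455.3416
Total = $810.03118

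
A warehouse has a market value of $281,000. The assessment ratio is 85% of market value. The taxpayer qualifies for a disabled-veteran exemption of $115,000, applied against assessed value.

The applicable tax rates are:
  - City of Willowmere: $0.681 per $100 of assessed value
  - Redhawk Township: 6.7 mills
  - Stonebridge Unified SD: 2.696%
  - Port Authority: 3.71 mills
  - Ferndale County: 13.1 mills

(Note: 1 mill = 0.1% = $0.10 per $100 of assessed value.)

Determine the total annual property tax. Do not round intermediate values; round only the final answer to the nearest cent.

$7,094.13

Assessed value = $281,000 × 0.85 = $238,850
Taxable value = $238,850 − $115,000 = $123,850
City of Willowmere: $123,850 × 0.00681 = $843.4185
Redhawk Township: $123,850 × 0.0067 = $829.795
Stonebridge Unified SD: $123,850 × 0.02696 = $3,338.996
Port Authority: $123,850 × 0.00371 = $459.4835
Ferndale County: $123,850 × 0.0131 = $1,622.435
Total = $7,094.128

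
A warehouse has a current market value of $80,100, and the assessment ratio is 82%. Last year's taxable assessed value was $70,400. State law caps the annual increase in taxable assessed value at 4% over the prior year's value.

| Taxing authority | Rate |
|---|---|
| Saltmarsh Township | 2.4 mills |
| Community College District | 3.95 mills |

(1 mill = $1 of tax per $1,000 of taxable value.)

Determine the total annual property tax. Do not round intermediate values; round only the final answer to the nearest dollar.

$417

Uncapped assessed value = $80,100 × 0.82 = $65,682
Cap limit = $70,400 × 1.04 = $73,216
Taxable assessed value = min($65,682, $73,216) = $65,682 (cap does not bind)
Saltmarsh Township: $65,682 × 0.0024 = $157.6368
Community College District: $65,682 × 0.00395 = $259.4439
Total = $417.0807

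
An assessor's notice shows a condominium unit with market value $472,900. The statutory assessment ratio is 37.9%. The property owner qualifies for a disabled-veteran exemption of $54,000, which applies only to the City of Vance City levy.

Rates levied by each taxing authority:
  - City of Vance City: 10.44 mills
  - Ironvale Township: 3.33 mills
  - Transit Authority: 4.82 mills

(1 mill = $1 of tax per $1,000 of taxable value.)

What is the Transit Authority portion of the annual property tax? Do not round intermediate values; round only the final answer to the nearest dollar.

Assessed value = $472,900 × 0.379 = $179,229.1
Transit Authority taxable value = $179,229.1 (exemption does not apply)
Transit Authority levy = $179,229.1 × 0.00482 = $863.884262

$864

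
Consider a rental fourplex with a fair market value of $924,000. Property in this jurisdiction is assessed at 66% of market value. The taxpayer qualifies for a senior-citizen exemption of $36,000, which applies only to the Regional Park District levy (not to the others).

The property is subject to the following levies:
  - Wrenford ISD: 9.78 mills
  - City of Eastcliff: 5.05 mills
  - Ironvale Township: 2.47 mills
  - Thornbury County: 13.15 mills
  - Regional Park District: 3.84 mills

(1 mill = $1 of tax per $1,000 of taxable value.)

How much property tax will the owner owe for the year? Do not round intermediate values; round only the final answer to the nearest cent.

$20,773.17

Assessed value = $924,000 × 0.66 = $609,840
Wrenford ISD: $609,840 × 0.00978 = $5,964.2352
City of Eastcliff: $609,840 × 0.00505 = $3,079.692
Ironvale Township: $609,840 × 0.00247 = $1,506.3048
Thornbury County: $609,840 × 0.01315 = $8,019.396
Regional Park District: ($609,840 − $36,000) × 0.00384 = $573,840 × 0.00384 = $2,203.5456
Total = $20,773.1736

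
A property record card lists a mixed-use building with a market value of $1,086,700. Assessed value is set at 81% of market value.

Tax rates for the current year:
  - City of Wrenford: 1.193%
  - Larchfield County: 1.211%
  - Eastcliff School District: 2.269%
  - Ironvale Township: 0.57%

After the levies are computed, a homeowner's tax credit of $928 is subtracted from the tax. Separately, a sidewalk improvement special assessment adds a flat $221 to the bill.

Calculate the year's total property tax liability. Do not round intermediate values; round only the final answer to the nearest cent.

Assessed value = $1,086,700 × 0.81 = $880,227
City of Wrenford: $880,227 × 0.01193 = $10,501.10811
Larchfield County: $880,227 × 0.01211 = $10,659.54897
Eastcliff School District: $880,227 × 0.02269 = $19,972.35063
Ironvale Township: $880,227 × 0.0057 = $5,017.2939
Levies subtotal = $46,150.30161
After credit = $46,150.30161 − $928 = $45,222.30161
Total = $45,222.30161 + $221 = $45,443.30161

$45,443.30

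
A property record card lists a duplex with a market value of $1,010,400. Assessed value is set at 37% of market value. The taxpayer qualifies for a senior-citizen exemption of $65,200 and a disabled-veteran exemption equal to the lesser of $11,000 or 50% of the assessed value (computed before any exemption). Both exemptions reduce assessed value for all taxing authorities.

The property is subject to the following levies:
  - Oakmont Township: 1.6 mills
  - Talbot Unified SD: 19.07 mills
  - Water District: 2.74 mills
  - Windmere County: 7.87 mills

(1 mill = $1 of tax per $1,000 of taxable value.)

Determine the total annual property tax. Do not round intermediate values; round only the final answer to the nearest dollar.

$9,310

Assessed value = $1,010,400 × 0.37 = $373,848
Disabled-veteran exemption = min($11,000, 50% × $373,848) = min($11,000, $186,924) = $11,000 (dollar cap binds)
Taxable value = $373,848 − $65,200 − $11,000 = $297,648
Oakmont Township: $297,648 × 0.0016 = $476.2368
Talbot Unified SD: $297,648 × 0.01907 = $5,676.14736
Water District: $297,648 × 0.00274 = $815.55552
Windmere County: $297,648 × 0.00787 = $2,342.48976
Total = $9,310.42944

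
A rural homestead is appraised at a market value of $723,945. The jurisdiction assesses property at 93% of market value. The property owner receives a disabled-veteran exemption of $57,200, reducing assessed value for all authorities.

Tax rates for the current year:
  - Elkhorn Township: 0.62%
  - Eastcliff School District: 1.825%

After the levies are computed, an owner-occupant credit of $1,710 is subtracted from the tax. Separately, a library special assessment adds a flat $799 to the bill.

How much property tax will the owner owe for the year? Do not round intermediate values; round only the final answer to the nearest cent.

Assessed value = $723,945 × 0.93 = $673,268.85
Taxable value = $673,268.85 − $57,200 = $616,068.85
Elkhorn Township: $616,068.85 × 0.0062 = $3,819.62687
Eastcliff School District: $616,068.85 × 0.01825 = $11,243.2565125
Levies subtotal = $15,062.8833825
After credit = $15,062.8833825 − $1,710 = $13,352.8833825
Total = $13,352.8833825 + $799 = $14,151.8833825

$14,151.88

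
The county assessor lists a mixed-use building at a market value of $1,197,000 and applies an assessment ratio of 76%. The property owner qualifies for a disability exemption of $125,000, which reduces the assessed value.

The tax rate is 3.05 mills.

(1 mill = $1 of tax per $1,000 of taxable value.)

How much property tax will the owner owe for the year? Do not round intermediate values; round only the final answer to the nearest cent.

Assessed value = $1,197,000 × 0.76 = $909,720
Taxable value = $909,720 − $125,000 = $784,720
Tax = $784,720 × 0.00305 = $2,393.396

$2,393.40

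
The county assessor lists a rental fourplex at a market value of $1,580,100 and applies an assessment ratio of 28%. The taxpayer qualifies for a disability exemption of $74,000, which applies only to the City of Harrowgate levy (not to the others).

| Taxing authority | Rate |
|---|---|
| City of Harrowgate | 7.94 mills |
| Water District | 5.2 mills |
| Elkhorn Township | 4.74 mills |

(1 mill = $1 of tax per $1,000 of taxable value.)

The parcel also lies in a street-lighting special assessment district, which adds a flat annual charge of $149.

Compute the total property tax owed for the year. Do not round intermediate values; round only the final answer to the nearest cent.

$7,472.05

Assessed value = $1,580,100 × 0.28 = $442,428
City of Harrowgate: ($442,428 − $74,000) × 0.00794 = $368,428 × 0.00794 = $2,925.31832
Water District: $442,428 × 0.0052 = $2,300.6256
Elkhorn Township: $442,428 × 0.00474 = $2,097.10872
Levies subtotal = $7,323.05264
Total = $7,323.05264 + $149 = $7,472.05264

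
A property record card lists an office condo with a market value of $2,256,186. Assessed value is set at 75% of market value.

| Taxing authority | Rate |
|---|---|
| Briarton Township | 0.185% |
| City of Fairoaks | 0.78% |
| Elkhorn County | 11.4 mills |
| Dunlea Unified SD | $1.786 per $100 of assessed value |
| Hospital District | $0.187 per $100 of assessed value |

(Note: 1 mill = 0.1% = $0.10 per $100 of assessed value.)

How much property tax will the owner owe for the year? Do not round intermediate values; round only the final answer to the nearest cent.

Assessed value = $2,256,186 × 0.75 = $1,692,139.5
Briarton Township: $1,692,139.5 × 0.00185 = $3,130.458075
City of Fairoaks: $1,692,139.5 × 0.0078 = $13,198.6881
Elkhorn County: $1,692,139.5 × 0.0114 = $19,290.3903
Dunlea Unified SD: $1,692,139.5 × 0.01786 = $30,221.61147
Hospital District: $1,692,139.5 × 0.00187 = $3,164.300865
Total = $69,005.44881

$69,005.45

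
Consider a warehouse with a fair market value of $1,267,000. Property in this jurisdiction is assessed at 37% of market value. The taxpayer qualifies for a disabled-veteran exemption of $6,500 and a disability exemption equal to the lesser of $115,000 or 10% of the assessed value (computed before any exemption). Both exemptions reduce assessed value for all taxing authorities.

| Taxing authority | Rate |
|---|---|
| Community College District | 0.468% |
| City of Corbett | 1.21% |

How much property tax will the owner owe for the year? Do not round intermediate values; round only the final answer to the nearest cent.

Assessed value = $1,267,000 × 0.37 = $468,790
Disability exemption = min($115,000, 10% × $468,790) = min($115,000, $46,879) = $46,879 (percentage binds)
Taxable value = $468,790 − $6,500 − $46,879 = $415,411
Community College District: $415,411 × 0.00468 = $1,944.12348
City of Corbett: $415,411 × 0.0121 = $5,026.4731
Total = $6,970.59658

$6,970.60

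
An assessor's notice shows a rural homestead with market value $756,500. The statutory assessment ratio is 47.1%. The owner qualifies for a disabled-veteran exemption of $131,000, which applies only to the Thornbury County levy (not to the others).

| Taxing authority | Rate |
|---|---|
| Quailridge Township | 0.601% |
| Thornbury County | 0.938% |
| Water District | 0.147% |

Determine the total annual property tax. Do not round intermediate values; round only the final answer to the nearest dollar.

Assessed value = $756,500 × 0.471 = $356,311.5
Quailridge Township: $356,311.5 × 0.00601 = $2,141.432115
Thornbury County: ($356,311.5 − $131,000) × 0.00938 = $225,311.5 × 0.00938 = $2,113.42187
Water District: $356,311.5 × 0.00147 = $523.777905
Total = $4,778.63189

$4,779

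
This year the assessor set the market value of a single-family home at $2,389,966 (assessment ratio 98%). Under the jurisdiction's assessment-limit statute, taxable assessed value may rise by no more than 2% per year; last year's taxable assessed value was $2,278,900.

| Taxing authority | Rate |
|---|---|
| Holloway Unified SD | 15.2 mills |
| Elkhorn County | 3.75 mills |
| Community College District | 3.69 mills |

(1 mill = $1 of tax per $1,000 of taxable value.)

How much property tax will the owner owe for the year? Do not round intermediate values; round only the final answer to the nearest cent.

Uncapped assessed value = $2,389,966 × 0.98 = $2,342,166.68
Cap limit = $2,278,900 × 1.02 = $2,324,478
Taxable assessed value = min($2,342,166.68, $2,324,478) = $2,324,478 (cap binds)
Holloway Unified SD: $2,324,478 × 0.0152 = $35,332.0656
Elkhorn County: $2,324,478 × 0.00375 = $8,716.7925
Community College District: $2,324,478 × 0.00369 = $8,577.32382
Total = $52,626.18192

$52,626.18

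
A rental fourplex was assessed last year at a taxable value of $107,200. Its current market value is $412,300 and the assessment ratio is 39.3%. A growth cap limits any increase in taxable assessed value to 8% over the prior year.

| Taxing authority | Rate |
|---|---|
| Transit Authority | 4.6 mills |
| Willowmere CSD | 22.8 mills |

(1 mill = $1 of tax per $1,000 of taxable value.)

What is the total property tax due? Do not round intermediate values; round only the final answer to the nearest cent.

Uncapped assessed value = $412,300 × 0.393 = $162,033.9
Cap limit = $107,200 × 1.08 = $115,776
Taxable assessed value = min($162,033.9, $115,776) = $115,776 (cap binds)
Transit Authority: $115,776 × 0.0046 = $532.5696
Willowmere CSD: $115,776 × 0.0228 = $2,639.6928
Total = $3,172.2624

$3,172.26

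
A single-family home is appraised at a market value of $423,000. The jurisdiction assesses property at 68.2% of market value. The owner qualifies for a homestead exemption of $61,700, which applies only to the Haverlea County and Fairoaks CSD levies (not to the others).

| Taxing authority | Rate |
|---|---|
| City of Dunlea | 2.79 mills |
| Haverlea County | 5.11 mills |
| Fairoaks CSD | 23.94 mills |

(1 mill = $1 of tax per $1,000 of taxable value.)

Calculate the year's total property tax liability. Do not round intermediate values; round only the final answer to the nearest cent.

Assessed value = $423,000 × 0.682 = $288,486
City of Dunlea: $288,486 × 0.00279 = $804.87594
Haverlea County: ($288,486 − $61,700) × 0.00511 = $226,786 × 0.00511 = $1,158.87646
Fairoaks CSD: ($288,486 − $61,700) × 0.02394 = $226,786 × 0.02394 = $5,429.25684
Total = $7,393.00924

$7,393.01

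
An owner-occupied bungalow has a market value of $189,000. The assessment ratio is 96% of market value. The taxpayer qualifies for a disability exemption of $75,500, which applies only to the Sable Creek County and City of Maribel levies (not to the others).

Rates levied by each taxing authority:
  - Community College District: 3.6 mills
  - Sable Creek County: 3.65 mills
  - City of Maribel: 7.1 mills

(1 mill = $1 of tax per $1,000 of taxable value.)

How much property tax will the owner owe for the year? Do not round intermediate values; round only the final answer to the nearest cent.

Assessed value = $189,000 × 0.96 = $181,440
Community College District: $181,440 × 0.0036 = $653.184
Sable Creek County: ($181,440 − $75,500) × 0.00365 = $105,940 × 0.00365 = $386.681
City of Maribel: ($181,440 − $75,500) × 0.0071 = $105,940 × 0.0071 = $752.174
Total = $1,792.039

$1,792.04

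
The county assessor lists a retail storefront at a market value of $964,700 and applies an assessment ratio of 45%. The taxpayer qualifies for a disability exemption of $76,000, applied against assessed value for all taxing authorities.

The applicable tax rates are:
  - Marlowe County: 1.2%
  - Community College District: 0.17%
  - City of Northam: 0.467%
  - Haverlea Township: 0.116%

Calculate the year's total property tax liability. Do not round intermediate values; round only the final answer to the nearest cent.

Assessed value = $964,700 × 0.45 = $434,115
Taxable value = $434,115 − $76,000 = $358,115
Marlowe County: $358,115 × 0.012 = $4,297.38
Community College District: $358,115 × 0.0017 = $608.7955
City of Northam: $358,115 × 0.00467 = $1,672.39705
Haverlea Township: $358,115 × 0.00116 = $415.4134
Total = $4,297.38 + $608.7955 + $1,672.39705 + $415.4134 = $6,993.98595

$6,993.99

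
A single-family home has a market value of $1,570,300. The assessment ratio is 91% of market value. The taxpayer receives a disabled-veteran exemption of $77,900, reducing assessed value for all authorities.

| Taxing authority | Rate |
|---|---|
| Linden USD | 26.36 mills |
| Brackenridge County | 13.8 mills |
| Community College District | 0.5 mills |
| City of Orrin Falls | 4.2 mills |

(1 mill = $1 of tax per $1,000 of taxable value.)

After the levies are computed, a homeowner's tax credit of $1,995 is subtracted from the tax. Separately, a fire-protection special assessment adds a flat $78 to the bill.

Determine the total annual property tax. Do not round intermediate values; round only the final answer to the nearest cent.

$58,692.13

Assessed value = $1,570,300 × 0.91 = $1,428,973
Taxable value = $1,428,973 − $77,900 = $1,351,073
Linden USD: $1,351,073 × 0.02636 = $35,614.28428
Brackenridge County: $1,351,073 × 0.0138 = $18,644.8074
Community College District: $1,351,073 × 0.0005 = $675.5365
City of Orrin Falls: $1,351,073 × 0.0042 = $5,674.5066
Levies subtotal = $60,609.13478
After credit = $60,609.13478 − $1,995 = $58,614.13478
Total = $58,614.13478 + $78 = $58,692.13478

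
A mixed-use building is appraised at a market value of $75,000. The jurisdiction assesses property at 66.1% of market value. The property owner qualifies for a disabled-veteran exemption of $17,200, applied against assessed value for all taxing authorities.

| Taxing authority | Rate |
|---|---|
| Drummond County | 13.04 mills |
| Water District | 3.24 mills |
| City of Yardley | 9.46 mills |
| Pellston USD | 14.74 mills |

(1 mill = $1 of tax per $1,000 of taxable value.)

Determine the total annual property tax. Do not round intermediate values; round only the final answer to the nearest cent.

$1,310.54

Assessed value = $75,000 × 0.661 = $49,575
Taxable value = $49,575 − $17,200 = $32,375
Drummond County: $32,375 × 0.01304 = $422.17
Water District: $32,375 × 0.00324 = $104.895
City of Yardley: $32,375 × 0.00946 = $306.2675
Pellston USD: $32,375 × 0.01474 = $477.2075
Total = $422.17 + $104.895 + $306.2675 + $477.2075 = $1,310.54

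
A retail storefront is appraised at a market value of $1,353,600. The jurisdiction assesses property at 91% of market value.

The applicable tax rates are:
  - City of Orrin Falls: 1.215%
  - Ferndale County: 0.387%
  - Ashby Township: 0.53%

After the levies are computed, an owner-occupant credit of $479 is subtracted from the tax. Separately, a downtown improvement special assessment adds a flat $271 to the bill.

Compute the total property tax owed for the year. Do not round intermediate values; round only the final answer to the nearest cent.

Assessed value = $1,353,600 × 0.91 = $1,231,776
City of Orrin Falls: $1,231,776 × 0.01215 = $14,966.0784
Ferndale County: $1,231,776 × 0.00387 = $4,766.97312
Ashby Township: $1,231,776 × 0.0053 = $6,528.4128
Levies subtotal = $26,261.46432
After credit = $26,261.46432 − $479 = $25,782.46432
Total = $25,782.46432 + $271 = $26,053.46432

$26,053.46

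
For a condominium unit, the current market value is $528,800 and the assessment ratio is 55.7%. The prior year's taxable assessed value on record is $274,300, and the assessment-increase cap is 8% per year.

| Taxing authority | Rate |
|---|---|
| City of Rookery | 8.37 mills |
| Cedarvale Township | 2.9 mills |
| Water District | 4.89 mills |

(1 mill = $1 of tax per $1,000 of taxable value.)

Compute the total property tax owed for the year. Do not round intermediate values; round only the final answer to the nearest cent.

$4,759.79

Uncapped assessed value = $528,800 × 0.557 = $294,541.6
Cap limit = $274,300 × 1.08 = $296,244
Taxable assessed value = min($294,541.6, $296,244) = $294,541.6 (cap does not bind)
City of Rookery: $294,541.6 × 0.00837 = $2,465.313192
Cedarvale Township: $294,541.6 × 0.0029 = $854.17064
Water District: $294,541.6 × 0.00489 = $1,440.308424
Total = $4,759.792256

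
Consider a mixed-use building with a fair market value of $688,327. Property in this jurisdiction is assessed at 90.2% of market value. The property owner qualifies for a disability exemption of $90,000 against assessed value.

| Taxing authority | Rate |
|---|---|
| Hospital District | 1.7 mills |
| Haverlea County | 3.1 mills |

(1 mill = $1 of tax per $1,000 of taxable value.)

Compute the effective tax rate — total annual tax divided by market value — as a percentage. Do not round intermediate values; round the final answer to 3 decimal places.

Assessed value = $688,327 × 0.902 = $620,870.954
Taxable value = $620,870.954 − $90,000 = $530,870.954
Hospital District: $530,870.954 × 0.0017 = $902.4806218
Haverlea County: $530,870.954 × 0.0031 = $1,645.6999574
Total tax = $2,548.1805792
Effective rate = $2,548.1805792 ÷ $688,327 = 0.370% of market value

0.370%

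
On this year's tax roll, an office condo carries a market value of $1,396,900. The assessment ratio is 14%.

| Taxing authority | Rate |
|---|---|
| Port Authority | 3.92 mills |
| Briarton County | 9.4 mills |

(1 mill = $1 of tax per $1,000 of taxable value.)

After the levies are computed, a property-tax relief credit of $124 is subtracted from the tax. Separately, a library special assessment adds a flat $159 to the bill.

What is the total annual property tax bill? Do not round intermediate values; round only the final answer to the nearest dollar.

$2,640

Assessed value = $1,396,900 × 0.14 = $195,566
Port Authority: $195,566 × 0.00392 = $766.61872
Briarton County: $195,566 × 0.0094 = $1,838.3204
Levies subtotal = $2,604.93912
After credit = $2,604.93912 − $124 = $2,480.93912
Total = $2,480.93912 + $159 = $2,639.93912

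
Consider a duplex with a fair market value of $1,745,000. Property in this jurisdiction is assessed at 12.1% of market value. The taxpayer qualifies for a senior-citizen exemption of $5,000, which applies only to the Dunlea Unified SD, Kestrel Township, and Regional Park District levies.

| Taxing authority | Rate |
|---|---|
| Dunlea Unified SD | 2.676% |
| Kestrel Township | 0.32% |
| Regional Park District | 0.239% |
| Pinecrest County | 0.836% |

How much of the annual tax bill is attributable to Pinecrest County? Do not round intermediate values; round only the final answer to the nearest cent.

Assessed value = $1,745,000 × 0.121 = $211,145
Pinecrest County taxable value = $211,145 (exemption does not apply)
Pinecrest County levy = $211,145 × 0.00836 = $1,765.1722

$1,765.17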